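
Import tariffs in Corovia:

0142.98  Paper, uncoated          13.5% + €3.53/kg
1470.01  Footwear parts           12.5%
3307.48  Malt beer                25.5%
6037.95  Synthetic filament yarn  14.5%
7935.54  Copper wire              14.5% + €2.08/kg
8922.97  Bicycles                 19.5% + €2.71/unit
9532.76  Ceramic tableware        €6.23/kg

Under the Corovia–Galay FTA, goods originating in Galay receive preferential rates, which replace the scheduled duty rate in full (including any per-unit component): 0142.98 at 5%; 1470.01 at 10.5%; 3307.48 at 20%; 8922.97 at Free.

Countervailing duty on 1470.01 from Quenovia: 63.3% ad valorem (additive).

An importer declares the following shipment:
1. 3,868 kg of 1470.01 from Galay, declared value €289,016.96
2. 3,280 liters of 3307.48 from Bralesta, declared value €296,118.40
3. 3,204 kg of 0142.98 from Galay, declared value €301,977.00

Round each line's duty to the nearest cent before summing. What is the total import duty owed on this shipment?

€120,955.82

Line 1 (1470.01, Galay, 3,868 kg, €289,016.96):
Base rate for 1470.01 is 12.5%.
Origin Galay qualifies under the Corovia–Galay agreement and 1470.01 is covered: preferential rate 10.5% applies instead.
The additional-duty order on 1470.01 targets Quenovia, not Galay; it does not apply.
Duty = €289,016.96 × 10.5% = €30,346.78.
Line 2 (3307.48, Bralesta, 3,280 liters, €296,118.40):
Base rate for 3307.48 is 25.5%.
3307.48 has an FTA preferential rate, but origin Bralesta is not Galay; base rate stands.
Duty = €296,118.40 × 25.5% = €75,510.19.
Line 3 (0142.98, Galay, 3,204 kg, €301,977.00):
Base rate for 0142.98 is 13.5% + €3.53/kg.
Origin Galay qualifies under the Corovia–Galay agreement and 0142.98 is covered: preferential rate 5% applies instead.
Duty = €301,977.00 × 5% = €15,098.85.
Total = €30,346.78 + €75,510.19 + €15,098.85 = €120,955.82.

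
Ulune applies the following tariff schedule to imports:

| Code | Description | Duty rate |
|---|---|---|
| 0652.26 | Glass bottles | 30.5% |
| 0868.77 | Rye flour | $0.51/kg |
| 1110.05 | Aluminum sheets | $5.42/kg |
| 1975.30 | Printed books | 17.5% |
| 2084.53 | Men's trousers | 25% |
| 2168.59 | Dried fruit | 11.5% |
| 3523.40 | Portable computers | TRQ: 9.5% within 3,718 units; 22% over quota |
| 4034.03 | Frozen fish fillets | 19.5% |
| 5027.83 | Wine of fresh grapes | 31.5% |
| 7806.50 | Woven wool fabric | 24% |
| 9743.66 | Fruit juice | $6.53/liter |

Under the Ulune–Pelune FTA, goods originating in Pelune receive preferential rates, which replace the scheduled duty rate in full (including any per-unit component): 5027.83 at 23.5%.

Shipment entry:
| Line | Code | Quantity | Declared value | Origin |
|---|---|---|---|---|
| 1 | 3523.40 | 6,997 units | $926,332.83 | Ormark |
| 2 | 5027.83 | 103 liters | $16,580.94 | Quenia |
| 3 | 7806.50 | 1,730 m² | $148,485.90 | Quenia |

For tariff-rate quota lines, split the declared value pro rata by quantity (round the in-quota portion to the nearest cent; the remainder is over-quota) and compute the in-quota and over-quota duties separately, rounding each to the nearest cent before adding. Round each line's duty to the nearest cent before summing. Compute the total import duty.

Line 1 (3523.40, Ormark, 6,997 units, $926,332.83):
Code 3523.40 is under a tariff-rate quota (threshold 3,718 units). In-quota: 3,718 units at 9.5%; over-quota: 3,279 units at 22%.
Pro-rata value split: in-quota = $926,332.83 × 3,718/6,997 = $492,226.02; over-quota = $926,332.83 − $492,226.02 = $434,106.81.
In-quota duty = $492,226.02 × 9.5% = $46,761.47. Over-quota duty = $434,106.81 × 22% = $95,503.50.
Line duty = $46,761.47 + $95,503.50 = $142,264.97.
Line 2 (5027.83, Quenia, 103 liters, $16,580.94):
Base rate for 5027.83 is 31.5%.
5027.83 has an FTA preferential rate, but origin Quenia is not Pelune; base rate stands.
Duty = $16,580.94 × 31.5% = $5,223.00.
Line 3 (7806.50, Quenia, 1,730 m², $148,485.90):
Base rate for 7806.50 is 24%.
Duty = $148,485.90 × 24% = $35,636.62.
Total = $142,264.97 + $5,223.00 + $35,636.62 = $183,124.59.

$183,124.59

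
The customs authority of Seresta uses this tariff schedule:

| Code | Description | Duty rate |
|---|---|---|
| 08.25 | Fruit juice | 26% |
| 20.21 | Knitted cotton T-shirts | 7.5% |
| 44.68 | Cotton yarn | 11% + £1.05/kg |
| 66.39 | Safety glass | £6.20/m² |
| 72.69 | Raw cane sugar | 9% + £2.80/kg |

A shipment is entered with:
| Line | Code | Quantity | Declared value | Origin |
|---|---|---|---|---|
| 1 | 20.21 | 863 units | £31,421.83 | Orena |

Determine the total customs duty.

Line 1 (20.21, Orena, 863 units, £31,421.83):
Base rate for 20.21 is 7.5%.
Duty = £31,421.83 × 7.5% = £2,356.64.

£2,356.64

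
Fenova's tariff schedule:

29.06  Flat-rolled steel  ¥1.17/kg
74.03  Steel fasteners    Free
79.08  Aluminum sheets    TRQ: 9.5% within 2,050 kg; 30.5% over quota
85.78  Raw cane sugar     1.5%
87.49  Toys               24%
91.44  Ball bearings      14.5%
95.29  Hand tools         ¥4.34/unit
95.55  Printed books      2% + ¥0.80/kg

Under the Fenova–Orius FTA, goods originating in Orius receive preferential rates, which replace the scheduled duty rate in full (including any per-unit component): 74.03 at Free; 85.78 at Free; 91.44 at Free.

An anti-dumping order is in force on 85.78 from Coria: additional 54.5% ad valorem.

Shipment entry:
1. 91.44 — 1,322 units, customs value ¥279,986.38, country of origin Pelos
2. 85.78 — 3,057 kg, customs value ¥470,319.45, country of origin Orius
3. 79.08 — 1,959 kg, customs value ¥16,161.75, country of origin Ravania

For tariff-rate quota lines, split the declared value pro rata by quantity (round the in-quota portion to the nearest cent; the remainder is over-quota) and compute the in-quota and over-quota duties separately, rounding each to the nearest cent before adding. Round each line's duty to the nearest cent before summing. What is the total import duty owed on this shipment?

¥42,133.40

Line 1 (91.44, Pelos, 1,322 units, ¥279,986.38):
Base rate for 91.44 is 14.5%.
91.44 has an FTA preferential rate, but origin Pelos is not Orius; base rate stands.
Duty = ¥279,986.38 × 14.5% = ¥40,598.03.
Line 2 (85.78, Orius, 3,057 kg, ¥470,319.45):
Base rate for 85.78 is 1.5%.
Origin Orius qualifies under the Fenova–Orius agreement and 85.78 is covered: preferential rate Free applies instead.
The additional-duty order on 85.78 targets Coria, not Orius; it does not apply.
Duty = ¥470,319.45 × 0% = ¥0.00.
Line 3 (79.08, Ravania, 1,959 kg, ¥16,161.75):
Code 79.08 is under a tariff-rate quota (threshold 2,050 kg). Quantity 1,959 kg is within the quota, so the in-quota rate 9.5% applies to the full value.
Duty = ¥16,161.75 × 9.5% = ¥1,535.37.
Total = ¥40,598.03 + ¥0.00 + ¥1,535.37 = ¥42,133.40.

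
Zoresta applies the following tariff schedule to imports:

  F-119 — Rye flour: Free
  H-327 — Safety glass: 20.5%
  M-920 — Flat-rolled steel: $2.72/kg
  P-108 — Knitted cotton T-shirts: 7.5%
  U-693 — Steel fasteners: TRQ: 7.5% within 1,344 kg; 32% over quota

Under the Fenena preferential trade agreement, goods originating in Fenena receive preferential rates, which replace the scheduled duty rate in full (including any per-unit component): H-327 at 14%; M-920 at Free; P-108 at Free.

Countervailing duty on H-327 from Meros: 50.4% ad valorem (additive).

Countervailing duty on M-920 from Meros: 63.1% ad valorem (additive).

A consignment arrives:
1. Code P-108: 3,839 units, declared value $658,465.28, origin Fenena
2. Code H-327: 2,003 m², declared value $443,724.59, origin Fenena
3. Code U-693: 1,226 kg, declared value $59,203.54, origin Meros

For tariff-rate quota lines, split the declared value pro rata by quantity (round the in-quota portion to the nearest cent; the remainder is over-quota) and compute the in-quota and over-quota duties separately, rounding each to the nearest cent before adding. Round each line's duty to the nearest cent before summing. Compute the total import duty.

$66,561.71

Line 1 (P-108, Fenena, 3,839 units, $658,465.28):
Base rate for P-108 is 7.5%.
Origin Fenena qualifies under the Zoresta–Fenena agreement and P-108 is covered: preferential rate Free applies instead.
Duty = $658,465.28 × 0% = $0.00.
Line 2 (H-327, Fenena, 2,003 m², $443,724.59):
Base rate for H-327 is 20.5%.
Origin Fenena qualifies under the Zoresta–Fenena agreement and H-327 is covered: preferential rate 14% applies instead.
The additional-duty order on H-327 targets Meros, not Fenena; it does not apply.
Duty = $443,724.59 × 14% = $62,121.44.
Line 3 (U-693, Meros, 1,226 kg, $59,203.54):
Code U-693 is under a tariff-rate quota (threshold 1,344 kg). Quantity 1,226 kg is within the quota, so the in-quota rate 7.5% applies to the full value.
Duty = $59,203.54 × 7.5% = $4,440.27.
Total = $0.00 + $62,121.44 + $4,440.27 = $66,561.71.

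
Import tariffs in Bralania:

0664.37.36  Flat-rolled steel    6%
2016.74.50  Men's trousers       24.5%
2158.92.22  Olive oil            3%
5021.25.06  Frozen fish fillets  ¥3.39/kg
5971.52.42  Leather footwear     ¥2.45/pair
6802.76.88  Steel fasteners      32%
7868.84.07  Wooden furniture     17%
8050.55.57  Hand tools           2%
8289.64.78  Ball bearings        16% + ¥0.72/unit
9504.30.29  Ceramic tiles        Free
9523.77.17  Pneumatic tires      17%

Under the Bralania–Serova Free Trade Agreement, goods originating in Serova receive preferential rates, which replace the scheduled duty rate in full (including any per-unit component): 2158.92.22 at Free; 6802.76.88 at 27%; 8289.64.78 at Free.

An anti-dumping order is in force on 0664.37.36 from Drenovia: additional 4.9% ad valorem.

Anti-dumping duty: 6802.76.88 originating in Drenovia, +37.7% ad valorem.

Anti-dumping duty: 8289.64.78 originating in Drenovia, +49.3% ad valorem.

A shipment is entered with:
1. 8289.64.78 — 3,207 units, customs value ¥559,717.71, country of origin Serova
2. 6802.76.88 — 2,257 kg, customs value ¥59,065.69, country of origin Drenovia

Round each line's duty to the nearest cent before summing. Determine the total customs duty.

Line 1 (8289.64.78, Serova, 3,207 units, ¥559,717.71):
Base rate for 8289.64.78 is 16% + ¥0.72/unit.
Origin Serova qualifies under the Bralania–Serova agreement and 8289.64.78 is covered: preferential rate Free applies instead.
The additional-duty order on 8289.64.78 targets Drenovia, not Serova; it does not apply.
Duty = ¥559,717.71 × 0% = ¥0.00.
Line 2 (6802.76.88, Drenovia, 2,257 kg, ¥59,065.69):
Base rate for 6802.76.88 is 32%.
6802.76.88 has an FTA preferential rate, but origin Drenovia is not Serova; base rate stands.
Additional duty on 6802.76.88 from Drenovia: +37.7%. Applied ad valorem rate: 32% + 37.7% = 69.7%.
Duty = ¥59,065.69 × 69.7% = ¥41,168.79.
Total = ¥0.00 + ¥41,168.79 = ¥41,168.79.

¥41,168.79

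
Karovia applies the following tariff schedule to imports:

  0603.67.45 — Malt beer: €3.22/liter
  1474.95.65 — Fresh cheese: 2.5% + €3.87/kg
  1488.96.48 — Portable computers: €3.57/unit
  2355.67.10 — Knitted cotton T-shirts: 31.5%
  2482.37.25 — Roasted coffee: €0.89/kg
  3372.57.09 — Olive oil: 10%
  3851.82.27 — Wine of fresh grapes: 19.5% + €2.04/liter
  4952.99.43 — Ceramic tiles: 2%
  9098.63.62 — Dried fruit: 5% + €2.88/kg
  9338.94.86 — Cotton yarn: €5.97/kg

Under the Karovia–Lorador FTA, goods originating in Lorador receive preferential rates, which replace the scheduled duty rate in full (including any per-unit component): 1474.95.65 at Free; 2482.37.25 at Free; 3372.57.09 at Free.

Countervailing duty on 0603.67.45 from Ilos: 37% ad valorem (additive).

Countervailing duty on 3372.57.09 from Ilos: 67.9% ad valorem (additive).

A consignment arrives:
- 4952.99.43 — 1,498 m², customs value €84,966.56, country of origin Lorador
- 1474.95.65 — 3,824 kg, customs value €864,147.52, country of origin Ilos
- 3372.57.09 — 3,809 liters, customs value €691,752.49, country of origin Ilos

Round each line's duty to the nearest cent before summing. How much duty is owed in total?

Line 1 (4952.99.43, Lorador, 1,498 m², €84,966.56):
Base rate for 4952.99.43 is 2%.
Origin Lorador is the FTA partner but 4952.99.43 is not on the preference list; base rate stands.
Duty = €84,966.56 × 2% = €1,699.33.
Line 2 (1474.95.65, Ilos, 3,824 kg, €864,147.52):
Base rate for 1474.95.65 is 2.5% + €3.87/kg.
1474.95.65 has an FTA preferential rate, but origin Ilos is not Lorador; base rate stands.
Duty = €864,147.52 × 2.5% + 3,824 × €3.87 = €36,402.57.
Line 3 (3372.57.09, Ilos, 3,809 liters, €691,752.49):
Base rate for 3372.57.09 is 10%.
3372.57.09 has an FTA preferential rate, but origin Ilos is not Lorador; base rate stands.
Additional duty on 3372.57.09 from Ilos: +67.9%. Applied ad valorem rate: 10% + 67.9% = 77.9%.
Duty = €691,752.49 × 77.9% = €538,875.19.
Total = €1,699.33 + €36,402.57 + €538,875.19 = €576,977.09.

€576,977.09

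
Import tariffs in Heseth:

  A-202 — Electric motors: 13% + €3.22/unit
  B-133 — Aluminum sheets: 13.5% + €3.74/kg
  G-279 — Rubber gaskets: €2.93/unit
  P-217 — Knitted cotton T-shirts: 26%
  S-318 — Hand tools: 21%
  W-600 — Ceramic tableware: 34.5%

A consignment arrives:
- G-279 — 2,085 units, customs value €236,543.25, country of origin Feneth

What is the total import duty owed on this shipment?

€6,109.05

Line 1 (G-279, Feneth, 2,085 units, €236,543.25):
Base rate for G-279 is €2.93/unit.
Duty = 2,085 × €2.93 = €6,109.05.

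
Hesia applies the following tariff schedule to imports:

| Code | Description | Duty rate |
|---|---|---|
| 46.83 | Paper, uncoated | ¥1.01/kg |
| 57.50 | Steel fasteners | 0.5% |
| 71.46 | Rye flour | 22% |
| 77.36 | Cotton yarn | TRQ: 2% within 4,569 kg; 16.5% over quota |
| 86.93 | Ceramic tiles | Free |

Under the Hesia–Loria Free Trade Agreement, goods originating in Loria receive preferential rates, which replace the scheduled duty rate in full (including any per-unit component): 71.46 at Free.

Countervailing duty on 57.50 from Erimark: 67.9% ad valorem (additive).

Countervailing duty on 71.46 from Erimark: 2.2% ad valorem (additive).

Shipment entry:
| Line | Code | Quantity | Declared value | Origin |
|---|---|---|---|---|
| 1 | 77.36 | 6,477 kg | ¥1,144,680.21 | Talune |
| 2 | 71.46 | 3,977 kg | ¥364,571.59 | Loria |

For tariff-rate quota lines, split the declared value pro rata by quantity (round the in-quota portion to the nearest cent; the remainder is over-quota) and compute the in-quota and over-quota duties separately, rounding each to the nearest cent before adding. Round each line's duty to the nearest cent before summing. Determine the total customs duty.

¥71,787.73

Line 1 (77.36, Talune, 6,477 kg, ¥1,144,680.21):
Code 77.36 is under a tariff-rate quota (threshold 4,569 kg). In-quota: 4,569 kg at 2%; over-quota: 1,908 kg at 16.5%.
Pro-rata value split: in-quota = ¥1,144,680.21 × 4,569/6,477 = ¥807,479.37; over-quota = ¥1,144,680.21 − ¥807,479.37 = ¥337,200.84.
In-quota duty = ¥807,479.37 × 2% = ¥16,149.59. Over-quota duty = ¥337,200.84 × 16.5% = ¥55,638.14.
Line duty = ¥16,149.59 + ¥55,638.14 = ¥71,787.73.
Line 2 (71.46, Loria, 3,977 kg, ¥364,571.59):
Base rate for 71.46 is 22%.
Origin Loria qualifies under the Hesia–Loria agreement and 71.46 is covered: preferential rate Free applies instead.
The additional-duty order on 71.46 targets Erimark, not Loria; it does not apply.
Duty = ¥364,571.59 × 0% = ¥0.00.
Total = ¥71,787.73 + ¥0.00 = ¥71,787.73.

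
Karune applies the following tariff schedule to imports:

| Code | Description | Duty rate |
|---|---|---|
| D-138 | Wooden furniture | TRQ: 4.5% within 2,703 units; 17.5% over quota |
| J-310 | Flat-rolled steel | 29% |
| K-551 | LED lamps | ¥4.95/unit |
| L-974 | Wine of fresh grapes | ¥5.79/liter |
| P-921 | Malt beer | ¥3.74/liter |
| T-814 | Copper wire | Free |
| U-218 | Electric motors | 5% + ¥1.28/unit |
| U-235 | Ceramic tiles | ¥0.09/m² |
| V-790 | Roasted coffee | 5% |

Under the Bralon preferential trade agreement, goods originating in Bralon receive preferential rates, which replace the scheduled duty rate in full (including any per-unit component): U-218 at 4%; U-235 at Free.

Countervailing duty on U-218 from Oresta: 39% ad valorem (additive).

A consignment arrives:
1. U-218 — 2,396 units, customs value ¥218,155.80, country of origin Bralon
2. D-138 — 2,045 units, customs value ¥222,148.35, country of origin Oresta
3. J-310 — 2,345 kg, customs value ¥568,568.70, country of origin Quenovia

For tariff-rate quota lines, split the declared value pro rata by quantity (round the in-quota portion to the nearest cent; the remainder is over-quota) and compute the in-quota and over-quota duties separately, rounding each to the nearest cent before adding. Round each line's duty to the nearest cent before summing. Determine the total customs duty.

Line 1 (U-218, Bralon, 2,396 units, ¥218,155.80):
Base rate for U-218 is 5% + ¥1.28/unit.
Origin Bralon qualifies under the Karune–Bralon agreement and U-218 is covered: preferential rate 4% applies instead.
The additional-duty order on U-218 targets Oresta, not Bralon; it does not apply.
Duty = ¥218,155.80 × 4% = ¥8,726.23.
Line 2 (D-138, Oresta, 2,045 units, ¥222,148.35):
Code D-138 is under a tariff-rate quota (threshold 2,703 units). Quantity 2,045 units is within the quota, so the in-quota rate 4.5% applies to the full value.
Duty = ¥222,148.35 × 4.5% = ¥9,996.68.
Line 3 (J-310, Quenovia, 2,345 kg, ¥568,568.70):
Base rate for J-310 is 29%.
Duty = ¥568,568.70 × 29% = ¥164,884.92.
Total = ¥8,726.23 + ¥9,996.68 + ¥164,884.92 = ¥183,607.83.

¥183,607.83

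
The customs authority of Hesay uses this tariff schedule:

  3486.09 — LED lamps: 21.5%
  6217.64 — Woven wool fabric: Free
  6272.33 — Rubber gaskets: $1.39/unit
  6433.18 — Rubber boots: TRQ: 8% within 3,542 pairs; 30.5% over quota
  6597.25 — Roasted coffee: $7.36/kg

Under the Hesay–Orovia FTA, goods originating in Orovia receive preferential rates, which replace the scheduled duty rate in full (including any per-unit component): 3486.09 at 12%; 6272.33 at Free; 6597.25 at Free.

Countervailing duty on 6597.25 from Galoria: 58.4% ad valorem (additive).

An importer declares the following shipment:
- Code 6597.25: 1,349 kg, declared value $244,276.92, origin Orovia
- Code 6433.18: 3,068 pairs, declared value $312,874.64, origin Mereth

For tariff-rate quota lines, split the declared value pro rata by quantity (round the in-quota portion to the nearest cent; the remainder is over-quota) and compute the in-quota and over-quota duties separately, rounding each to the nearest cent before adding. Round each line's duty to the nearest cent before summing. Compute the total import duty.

Line 1 (6597.25, Orovia, 1,349 kg, $244,276.92):
Base rate for 6597.25 is $7.36/kg.
Origin Orovia qualifies under the Hesay–Orovia agreement and 6597.25 is covered: preferential rate Free applies instead.
The additional-duty order on 6597.25 targets Galoria, not Orovia; it does not apply.
Duty = $244,276.92 × 0% = $0.00.
Line 2 (6433.18, Mereth, 3,068 pairs, $312,874.64):
Code 6433.18 is under a tariff-rate quota (threshold 3,542 pairs). Quantity 3,068 pairs is within the quota, so the in-quota rate 8% applies to the full value.
Duty = $312,874.64 × 8% = $25,029.97.
Total = $0.00 + $25,029.97 = $25,029.97.

$25,029.97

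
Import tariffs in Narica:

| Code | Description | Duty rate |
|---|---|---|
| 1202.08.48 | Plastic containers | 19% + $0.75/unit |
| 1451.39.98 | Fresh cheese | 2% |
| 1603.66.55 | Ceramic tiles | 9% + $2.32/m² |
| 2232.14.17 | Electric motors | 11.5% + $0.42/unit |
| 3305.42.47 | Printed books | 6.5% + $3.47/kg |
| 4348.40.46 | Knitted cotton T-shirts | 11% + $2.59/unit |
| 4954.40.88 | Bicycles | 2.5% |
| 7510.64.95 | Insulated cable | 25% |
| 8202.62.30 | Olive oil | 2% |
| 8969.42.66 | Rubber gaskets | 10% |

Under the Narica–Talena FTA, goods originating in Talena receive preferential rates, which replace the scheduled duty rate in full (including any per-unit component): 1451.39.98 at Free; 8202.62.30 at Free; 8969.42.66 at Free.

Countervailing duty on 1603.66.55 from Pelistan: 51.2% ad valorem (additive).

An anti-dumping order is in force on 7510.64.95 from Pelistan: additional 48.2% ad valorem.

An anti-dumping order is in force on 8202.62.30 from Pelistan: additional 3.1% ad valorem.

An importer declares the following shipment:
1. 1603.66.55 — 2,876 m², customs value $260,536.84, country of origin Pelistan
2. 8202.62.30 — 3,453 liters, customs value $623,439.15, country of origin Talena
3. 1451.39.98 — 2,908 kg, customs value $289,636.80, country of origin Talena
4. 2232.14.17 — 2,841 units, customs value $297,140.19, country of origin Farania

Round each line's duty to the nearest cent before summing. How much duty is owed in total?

Line 1 (1603.66.55, Pelistan, 2,876 m², $260,536.84):
Base rate for 1603.66.55 is 9% + $2.32/m².
Additional duty on 1603.66.55 from Pelistan: +51.2%. Applied ad valorem rate: 9% + 51.2% = 60.2%.
Duty = $260,536.84 × 60.2% + 2,876 × $2.32 = $163,515.50.
Line 2 (8202.62.30, Talena, 3,453 liters, $623,439.15):
Base rate for 8202.62.30 is 2%.
Origin Talena qualifies under the Narica–Talena agreement and 8202.62.30 is covered: preferential rate Free applies instead.
The additional-duty order on 8202.62.30 targets Pelistan, not Talena; it does not apply.
Duty = $623,439.15 × 0% = $0.00.
Line 3 (1451.39.98, Talena, 2,908 kg, $289,636.80):
Base rate for 1451.39.98 is 2%.
Origin Talena qualifies under the Narica–Talena agreement and 1451.39.98 is covered: preferential rate Free applies instead.
Duty = $289,636.80 × 0% = $0.00.
Line 4 (2232.14.17, Farania, 2,841 units, $297,140.19):
Base rate for 2232.14.17 is 11.5% + $0.42/unit.
Duty = $297,140.19 × 11.5% + 2,841 × $0.42 = $35,364.34.
Total = $163,515.50 + $0.00 + $0.00 + $35,364.34 = $198,879.84.

$198,879.84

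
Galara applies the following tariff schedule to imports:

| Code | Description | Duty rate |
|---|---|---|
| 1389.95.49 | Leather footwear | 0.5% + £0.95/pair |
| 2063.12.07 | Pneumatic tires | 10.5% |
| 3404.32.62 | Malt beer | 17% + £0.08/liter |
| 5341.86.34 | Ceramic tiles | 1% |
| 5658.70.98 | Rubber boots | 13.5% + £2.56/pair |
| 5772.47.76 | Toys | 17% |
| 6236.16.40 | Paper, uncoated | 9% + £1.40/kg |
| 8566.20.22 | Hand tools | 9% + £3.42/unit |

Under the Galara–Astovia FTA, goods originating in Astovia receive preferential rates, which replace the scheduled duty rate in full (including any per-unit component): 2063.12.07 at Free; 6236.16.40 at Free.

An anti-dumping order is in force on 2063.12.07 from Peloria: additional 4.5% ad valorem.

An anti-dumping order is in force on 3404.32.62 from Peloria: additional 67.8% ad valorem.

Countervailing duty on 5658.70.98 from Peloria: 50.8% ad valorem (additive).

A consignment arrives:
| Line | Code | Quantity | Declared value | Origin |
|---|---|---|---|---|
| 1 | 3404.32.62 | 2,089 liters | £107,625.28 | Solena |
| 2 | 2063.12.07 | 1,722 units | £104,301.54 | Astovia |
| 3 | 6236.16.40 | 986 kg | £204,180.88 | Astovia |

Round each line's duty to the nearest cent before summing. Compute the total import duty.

Line 1 (3404.32.62, Solena, 2,089 liters, £107,625.28):
Base rate for 3404.32.62 is 17% + £0.08/liter.
The additional-duty order on 3404.32.62 targets Peloria, not Solena; it does not apply.
Duty = £107,625.28 × 17% + 2,089 × £0.08 = £18,463.42.
Line 2 (2063.12.07, Astovia, 1,722 units, £104,301.54):
Base rate for 2063.12.07 is 10.5%.
Origin Astovia qualifies under the Galara–Astovia agreement and 2063.12.07 is covered: preferential rate Free applies instead.
The additional-duty order on 2063.12.07 targets Peloria, not Astovia; it does not apply.
Duty = £104,301.54 × 0% = £0.00.
Line 3 (6236.16.40, Astovia, 986 kg, £204,180.88):
Base rate for 6236.16.40 is 9% + £1.40/kg.
Origin Astovia qualifies under the Galara–Astovia agreement and 6236.16.40 is covered: preferential rate Free applies instead.
Duty = £204,180.88 × 0% = £0.00.
Total = £18,463.42 + £0.00 + £0.00 = £18,463.42.

£18,463.42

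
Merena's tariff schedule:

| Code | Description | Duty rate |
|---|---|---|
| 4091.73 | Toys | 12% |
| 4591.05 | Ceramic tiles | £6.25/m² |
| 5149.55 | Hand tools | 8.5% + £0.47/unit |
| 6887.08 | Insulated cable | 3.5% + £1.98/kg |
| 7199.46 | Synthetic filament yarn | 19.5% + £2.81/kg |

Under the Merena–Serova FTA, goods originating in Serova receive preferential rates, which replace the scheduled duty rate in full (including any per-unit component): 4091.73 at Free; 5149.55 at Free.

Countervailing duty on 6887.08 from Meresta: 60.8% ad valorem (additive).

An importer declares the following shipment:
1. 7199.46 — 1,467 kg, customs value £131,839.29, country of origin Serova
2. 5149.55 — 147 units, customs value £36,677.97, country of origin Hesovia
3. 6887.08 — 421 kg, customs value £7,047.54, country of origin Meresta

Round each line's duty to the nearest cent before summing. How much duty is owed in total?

£38,382.80

Line 1 (7199.46, Serova, 1,467 kg, £131,839.29):
Base rate for 7199.46 is 19.5% + £2.81/kg.
Origin Serova is the FTA partner but 7199.46 is not on the preference list; base rate stands.
Duty = £131,839.29 × 19.5% + 1,467 × £2.81 = £29,830.93.
Line 2 (5149.55, Hesovia, 147 units, £36,677.97):
Base rate for 5149.55 is 8.5% + £0.47/unit.
5149.55 has an FTA preferential rate, but origin Hesovia is not Serova; base rate stands.
Duty = £36,677.97 × 8.5% + 147 × £0.47 = £3,186.72.
Line 3 (6887.08, Meresta, 421 kg, £7,047.54):
Base rate for 6887.08 is 3.5% + £1.98/kg.
Additional duty on 6887.08 from Meresta: +60.8%. Applied ad valorem rate: 3.5% + 60.8% = 64.3%.
Duty = £7,047.54 × 64.3% + 421 × £1.98 = £5,365.15.
Total = £29,830.93 + £3,186.72 + £5,365.15 = £38,382.80.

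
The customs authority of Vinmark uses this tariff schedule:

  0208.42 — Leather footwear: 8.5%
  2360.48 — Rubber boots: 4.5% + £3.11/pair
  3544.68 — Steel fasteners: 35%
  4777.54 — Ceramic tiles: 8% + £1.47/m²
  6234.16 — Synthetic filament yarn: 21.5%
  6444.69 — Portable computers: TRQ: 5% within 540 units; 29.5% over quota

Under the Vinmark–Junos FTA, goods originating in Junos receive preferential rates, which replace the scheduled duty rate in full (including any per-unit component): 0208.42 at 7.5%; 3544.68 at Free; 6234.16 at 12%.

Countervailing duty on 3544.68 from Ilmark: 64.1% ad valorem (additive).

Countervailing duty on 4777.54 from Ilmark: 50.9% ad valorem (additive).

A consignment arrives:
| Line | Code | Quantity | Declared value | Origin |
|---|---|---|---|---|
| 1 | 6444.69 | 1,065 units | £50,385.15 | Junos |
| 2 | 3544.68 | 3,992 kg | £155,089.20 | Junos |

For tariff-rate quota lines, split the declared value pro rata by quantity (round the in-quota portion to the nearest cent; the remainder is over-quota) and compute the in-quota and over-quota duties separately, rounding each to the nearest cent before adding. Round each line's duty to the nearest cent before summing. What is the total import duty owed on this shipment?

Line 1 (6444.69, Junos, 1,065 units, £50,385.15):
Code 6444.69 is under a tariff-rate quota (threshold 540 units). In-quota: 540 units at 5%; over-quota: 525 units at 29.5%.
Pro-rata value split: in-quota = £50,385.15 × 540/1,065 = £25,547.40; over-quota = £50,385.15 − £25,547.40 = £24,837.75.
In-quota duty = £25,547.40 × 5% = £1,277.37. Over-quota duty = £24,837.75 × 29.5% = £7,327.14.
Line duty = £1,277.37 + £7,327.14 = £8,604.51.
Line 2 (3544.68, Junos, 3,992 kg, £155,089.20):
Base rate for 3544.68 is 35%.
Origin Junos qualifies under the Vinmark–Junos agreement and 3544.68 is covered: preferential rate Free applies instead.
The additional-duty order on 3544.68 targets Ilmark, not Junos; it does not apply.
Duty = £155,089.20 × 0% = £0.00.
Total = £8,604.51 + £0.00 = £8,604.51.

£8,604.51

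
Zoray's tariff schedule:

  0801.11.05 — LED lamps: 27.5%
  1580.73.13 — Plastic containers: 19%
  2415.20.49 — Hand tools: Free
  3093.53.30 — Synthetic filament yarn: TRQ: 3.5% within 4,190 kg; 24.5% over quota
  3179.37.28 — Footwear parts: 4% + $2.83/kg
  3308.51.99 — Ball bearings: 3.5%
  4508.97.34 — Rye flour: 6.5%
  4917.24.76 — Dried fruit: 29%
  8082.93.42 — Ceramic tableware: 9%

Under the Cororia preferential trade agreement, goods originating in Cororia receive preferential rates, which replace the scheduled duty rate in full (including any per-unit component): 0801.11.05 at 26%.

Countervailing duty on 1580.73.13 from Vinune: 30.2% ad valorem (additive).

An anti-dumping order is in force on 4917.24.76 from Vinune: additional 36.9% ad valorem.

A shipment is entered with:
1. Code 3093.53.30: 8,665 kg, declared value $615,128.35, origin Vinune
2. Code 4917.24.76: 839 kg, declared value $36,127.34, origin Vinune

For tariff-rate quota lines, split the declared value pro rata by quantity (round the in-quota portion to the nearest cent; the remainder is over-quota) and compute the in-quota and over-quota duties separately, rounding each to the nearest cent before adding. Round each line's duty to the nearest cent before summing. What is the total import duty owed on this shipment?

$112,050.26

Line 1 (3093.53.30, Vinune, 8,665 kg, $615,128.35):
Code 3093.53.30 is under a tariff-rate quota (threshold 4,190 kg). In-quota: 4,190 kg at 3.5%; over-quota: 4,475 kg at 24.5%.
Pro-rata value split: in-quota = $615,128.35 × 4,190/8,665 = $297,448.10; over-quota = $615,128.35 − $297,448.10 = $317,680.25.
In-quota duty = $297,448.10 × 3.5% = $10,410.68. Over-quota duty = $317,680.25 × 24.5% = $77,831.66.
Line duty = $10,410.68 + $77,831.66 = $88,242.34.
Line 2 (4917.24.76, Vinune, 839 kg, $36,127.34):
Base rate for 4917.24.76 is 29%.
Additional duty on 4917.24.76 from Vinune: +36.9%. Applied ad valorem rate: 29% + 36.9% = 65.9%.
Duty = $36,127.34 × 65.9% = $23,807.92.
Total = $88,242.34 + $23,807.92 = $112,050.26.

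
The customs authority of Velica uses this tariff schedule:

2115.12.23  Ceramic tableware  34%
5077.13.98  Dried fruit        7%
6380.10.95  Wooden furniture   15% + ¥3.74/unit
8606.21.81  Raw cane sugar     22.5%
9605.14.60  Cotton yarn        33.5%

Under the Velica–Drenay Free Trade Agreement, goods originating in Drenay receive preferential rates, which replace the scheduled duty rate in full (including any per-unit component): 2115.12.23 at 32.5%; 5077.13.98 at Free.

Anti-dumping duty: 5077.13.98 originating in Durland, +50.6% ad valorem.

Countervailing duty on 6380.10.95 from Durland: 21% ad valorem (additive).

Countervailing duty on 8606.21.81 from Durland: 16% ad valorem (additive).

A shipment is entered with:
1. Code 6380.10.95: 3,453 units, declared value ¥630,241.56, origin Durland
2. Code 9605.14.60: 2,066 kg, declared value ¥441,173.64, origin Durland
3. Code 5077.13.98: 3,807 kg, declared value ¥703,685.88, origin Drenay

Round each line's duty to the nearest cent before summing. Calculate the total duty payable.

Line 1 (6380.10.95, Durland, 3,453 units, ¥630,241.56):
Base rate for 6380.10.95 is 15% + ¥3.74/unit.
Additional duty on 6380.10.95 from Durland: +21%. Applied ad valorem rate: 15% + 21% = 36%.
Duty = ¥630,241.56 × 36% + 3,453 × ¥3.74 = ¥239,801.18.
Line 2 (9605.14.60, Durland, 2,066 kg, ¥441,173.64):
Base rate for 9605.14.60 is 33.5%.
Duty = ¥441,173.64 × 33.5% = ¥147,793.17.
Line 3 (5077.13.98, Drenay, 3,807 kg, ¥703,685.88):
Base rate for 5077.13.98 is 7%.
Origin Drenay qualifies under the Velica–Drenay agreement and 5077.13.98 is covered: preferential rate Free applies instead.
The additional-duty order on 5077.13.98 targets Durland, not Drenay; it does not apply.
Duty = ¥703,685.88 × 0% = ¥0.00.
Total = ¥239,801.18 + ¥147,793.17 + ¥0.00 = ¥387,594.35.

¥387,594.35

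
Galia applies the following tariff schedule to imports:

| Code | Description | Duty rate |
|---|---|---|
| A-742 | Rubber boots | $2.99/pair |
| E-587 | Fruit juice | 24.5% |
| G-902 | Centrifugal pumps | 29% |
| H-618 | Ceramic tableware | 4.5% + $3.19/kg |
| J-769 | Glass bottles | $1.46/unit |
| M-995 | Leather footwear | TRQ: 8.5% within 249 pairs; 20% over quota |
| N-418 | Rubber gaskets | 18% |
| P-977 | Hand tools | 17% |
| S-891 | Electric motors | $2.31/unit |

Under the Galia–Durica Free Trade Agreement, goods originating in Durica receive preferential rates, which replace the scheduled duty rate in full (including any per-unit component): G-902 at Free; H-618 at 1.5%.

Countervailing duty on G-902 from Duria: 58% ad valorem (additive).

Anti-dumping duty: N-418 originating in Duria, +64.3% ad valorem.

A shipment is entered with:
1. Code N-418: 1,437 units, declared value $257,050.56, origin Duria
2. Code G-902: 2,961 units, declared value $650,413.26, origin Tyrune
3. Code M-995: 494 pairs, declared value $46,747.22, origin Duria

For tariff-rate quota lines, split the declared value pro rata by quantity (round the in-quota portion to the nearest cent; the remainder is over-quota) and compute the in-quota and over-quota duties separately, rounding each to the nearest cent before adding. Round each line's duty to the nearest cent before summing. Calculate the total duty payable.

$406,812.17

Line 1 (N-418, Duria, 1,437 units, $257,050.56):
Base rate for N-418 is 18%.
Additional duty on N-418 from Duria: +64.3%. Applied ad valorem rate: 18% + 64.3% = 82.3%.
Duty = $257,050.56 × 82.3% = $211,552.61.
Line 2 (G-902, Tyrune, 2,961 units, $650,413.26):
Base rate for G-902 is 29%.
G-902 has an FTA preferential rate, but origin Tyrune is not Durica; base rate stands.
The additional-duty order on G-902 targets Duria, not Tyrune; it does not apply.
Duty = $650,413.26 × 29% = $188,619.85.
Line 3 (M-995, Duria, 494 pairs, $46,747.22):
Code M-995 is under a tariff-rate quota (threshold 249 pairs). In-quota: 249 pairs at 8.5%; over-quota: 245 pairs at 20%.
Pro-rata value split: in-quota = $46,747.22 × 249/494 = $23,562.87; over-quota = $46,747.22 − $23,562.87 = $23,184.35.
In-quota duty = $23,562.87 × 8.5% = $2,002.84. Over-quota duty = $23,184.35 × 20% = $4,636.87.
Line duty = $2,002.84 + $4,636.87 = $6,639.71.
Total = $211,552.61 + $188,619.85 + $6,639.71 = $406,812.17.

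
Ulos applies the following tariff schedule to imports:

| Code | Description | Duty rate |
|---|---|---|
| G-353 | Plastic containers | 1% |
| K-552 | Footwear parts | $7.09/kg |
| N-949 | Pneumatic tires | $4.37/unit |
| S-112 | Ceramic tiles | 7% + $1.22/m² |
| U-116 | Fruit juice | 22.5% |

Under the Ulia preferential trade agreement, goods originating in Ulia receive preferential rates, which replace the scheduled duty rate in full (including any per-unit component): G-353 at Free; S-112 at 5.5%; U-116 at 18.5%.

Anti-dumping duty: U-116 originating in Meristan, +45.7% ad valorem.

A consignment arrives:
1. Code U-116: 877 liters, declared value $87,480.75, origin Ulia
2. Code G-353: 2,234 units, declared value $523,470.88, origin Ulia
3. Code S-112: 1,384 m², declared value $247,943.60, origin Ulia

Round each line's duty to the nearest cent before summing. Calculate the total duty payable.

Line 1 (U-116, Ulia, 877 liters, $87,480.75):
Base rate for U-116 is 22.5%.
Origin Ulia qualifies under the Ulos–Ulia agreement and U-116 is covered: preferential rate 18.5% applies instead.
The additional-duty order on U-116 targets Meristan, not Ulia; it does not apply.
Duty = $87,480.75 × 18.5% = $16,183.94.
Line 2 (G-353, Ulia, 2,234 units, $523,470.88):
Base rate for G-353 is 1%.
Origin Ulia qualifies under the Ulos–Ulia agreement and G-353 is covered: preferential rate Free applies instead.
Duty = $523,470.88 × 0% = $0.00.
Line 3 (S-112, Ulia, 1,384 m², $247,943.60):
Base rate for S-112 is 7% + $1.22/m².
Origin Ulia qualifies under the Ulos–Ulia agreement and S-112 is covered: preferential rate 5.5% applies instead.
Duty = $247,943.60 × 5.5% = $13,636.90.
Total = $16,183.94 + $0.00 + $13,636.90 = $29,820.84.

$29,820.84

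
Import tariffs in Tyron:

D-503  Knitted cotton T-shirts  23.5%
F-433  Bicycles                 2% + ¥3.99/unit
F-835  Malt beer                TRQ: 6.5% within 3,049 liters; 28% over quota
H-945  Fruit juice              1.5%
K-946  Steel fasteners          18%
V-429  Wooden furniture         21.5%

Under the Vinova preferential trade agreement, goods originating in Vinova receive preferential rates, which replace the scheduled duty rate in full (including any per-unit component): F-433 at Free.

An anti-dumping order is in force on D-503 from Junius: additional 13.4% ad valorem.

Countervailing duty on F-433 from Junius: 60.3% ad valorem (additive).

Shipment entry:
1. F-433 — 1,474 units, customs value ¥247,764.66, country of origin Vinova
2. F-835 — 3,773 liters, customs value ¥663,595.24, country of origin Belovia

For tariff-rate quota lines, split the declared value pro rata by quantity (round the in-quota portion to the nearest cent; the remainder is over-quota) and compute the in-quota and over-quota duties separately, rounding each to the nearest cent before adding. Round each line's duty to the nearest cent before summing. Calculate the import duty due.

¥70,511.17

Line 1 (F-433, Vinova, 1,474 units, ¥247,764.66):
Base rate for F-433 is 2% + ¥3.99/unit.
Origin Vinova qualifies under the Tyron–Vinova agreement and F-433 is covered: preferential rate Free applies instead.
The additional-duty order on F-433 targets Junius, not Vinova; it does not apply.
Duty = ¥247,764.66 × 0% = ¥0.00.
Line 2 (F-835, Belovia, 3,773 liters, ¥663,595.24):
Code F-835 is under a tariff-rate quota (threshold 3,049 liters). In-quota: 3,049 liters at 6.5%; over-quota: 724 liters at 28%.
Pro-rata value split: in-quota = ¥663,595.24 × 3,049/3,773 = ¥536,258.12; over-quota = ¥663,595.24 − ¥536,258.12 = ¥127,337.12.
In-quota duty = ¥536,258.12 × 6.5% = ¥34,856.78. Over-quota duty = ¥127,337.12 × 28% = ¥35,654.39.
Line duty = ¥34,856.78 + ¥35,654.39 = ¥70,511.17.
Total = ¥0.00 + ¥70,511.17 = ¥70,511.17.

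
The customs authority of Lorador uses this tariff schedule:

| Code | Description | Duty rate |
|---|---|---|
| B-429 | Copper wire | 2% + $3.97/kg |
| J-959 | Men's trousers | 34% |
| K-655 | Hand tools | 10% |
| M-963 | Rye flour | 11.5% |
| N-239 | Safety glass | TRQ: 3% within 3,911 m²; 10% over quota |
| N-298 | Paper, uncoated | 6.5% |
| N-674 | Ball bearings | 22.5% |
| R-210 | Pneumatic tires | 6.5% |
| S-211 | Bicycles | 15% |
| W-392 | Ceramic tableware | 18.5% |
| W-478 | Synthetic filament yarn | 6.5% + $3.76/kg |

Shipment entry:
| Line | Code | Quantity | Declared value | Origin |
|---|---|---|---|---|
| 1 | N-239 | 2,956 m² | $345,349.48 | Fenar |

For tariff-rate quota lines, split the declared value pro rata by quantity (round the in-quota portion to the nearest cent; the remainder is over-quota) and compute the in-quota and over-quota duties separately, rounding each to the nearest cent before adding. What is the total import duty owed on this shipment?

Line 1 (N-239, Fenar, 2,956 m², $345,349.48):
Code N-239 is under a tariff-rate quota (threshold 3,911 m²). Quantity 2,956 m² is within the quota, so the in-quota rate 3% applies to the full value.
Duty = $345,349.48 × 3% = $10,360.48.

$10,360.48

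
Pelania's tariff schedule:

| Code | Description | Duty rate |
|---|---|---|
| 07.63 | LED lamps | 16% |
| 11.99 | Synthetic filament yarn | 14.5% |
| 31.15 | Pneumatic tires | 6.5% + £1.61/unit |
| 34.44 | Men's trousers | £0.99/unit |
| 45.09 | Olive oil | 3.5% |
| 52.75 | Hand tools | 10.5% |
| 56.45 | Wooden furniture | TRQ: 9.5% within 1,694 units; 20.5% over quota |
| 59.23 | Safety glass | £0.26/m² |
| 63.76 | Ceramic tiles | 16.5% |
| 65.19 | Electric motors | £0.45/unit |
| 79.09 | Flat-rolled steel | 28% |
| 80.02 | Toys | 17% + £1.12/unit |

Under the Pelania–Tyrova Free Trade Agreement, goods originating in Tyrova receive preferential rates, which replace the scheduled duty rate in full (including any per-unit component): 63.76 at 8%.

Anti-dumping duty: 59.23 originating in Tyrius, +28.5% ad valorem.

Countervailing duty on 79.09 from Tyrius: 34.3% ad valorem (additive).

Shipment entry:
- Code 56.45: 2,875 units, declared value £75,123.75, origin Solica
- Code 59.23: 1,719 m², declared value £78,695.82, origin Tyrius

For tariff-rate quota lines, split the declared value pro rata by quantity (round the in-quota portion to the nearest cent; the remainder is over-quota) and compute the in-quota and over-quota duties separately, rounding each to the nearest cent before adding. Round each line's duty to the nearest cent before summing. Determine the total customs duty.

£33,406.55

Line 1 (56.45, Solica, 2,875 units, £75,123.75):
Code 56.45 is under a tariff-rate quota (threshold 1,694 units). In-quota: 1,694 units at 9.5%; over-quota: 1,181 units at 20.5%.
Pro-rata value split: in-quota = £75,123.75 × 1,694/2,875 = £44,264.22; over-quota = £75,123.75 − £44,264.22 = £30,859.53.
In-quota duty = £44,264.22 × 9.5% = £4,205.10. Over-quota duty = £30,859.53 × 20.5% = £6,326.20.
Line duty = £4,205.10 + £6,326.20 = £10,531.30.
Line 2 (59.23, Tyrius, 1,719 m², £78,695.82):
Base rate for 59.23 is £0.26/m².
Additional duty on 59.23 from Tyrius: +28.5% ad valorem. Applied ad valorem rate = 28.5%.
Duty = £78,695.82 × 28.5% + 1,719 × £0.26 = £22,875.25.
Total = £10,531.30 + £22,875.25 = £33,406.55.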